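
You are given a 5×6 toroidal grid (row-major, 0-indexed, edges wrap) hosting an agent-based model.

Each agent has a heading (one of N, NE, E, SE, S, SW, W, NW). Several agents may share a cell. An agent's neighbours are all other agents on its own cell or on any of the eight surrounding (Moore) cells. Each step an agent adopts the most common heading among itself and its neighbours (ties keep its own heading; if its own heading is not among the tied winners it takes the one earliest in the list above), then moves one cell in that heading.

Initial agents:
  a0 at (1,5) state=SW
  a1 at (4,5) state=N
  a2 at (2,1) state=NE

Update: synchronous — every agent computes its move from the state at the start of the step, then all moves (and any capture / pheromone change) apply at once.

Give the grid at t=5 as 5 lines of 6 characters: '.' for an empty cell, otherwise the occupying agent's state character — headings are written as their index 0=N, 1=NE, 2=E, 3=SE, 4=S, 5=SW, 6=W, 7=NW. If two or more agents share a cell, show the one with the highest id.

......
5.....
1.....
......
.....0

t=1: a0@(2,4):SW a1@(3,5):N a2@(1,2):NE
t=2: a0@(3,3):SW a1@(2,5):N a2@(0,3):NE
t=3: a0@(4,2):SW a1@(1,5):N a2@(4,4):NE
t=4: a0@(0,1):SW a1@(0,5):N a2@(3,5):NE
t=5: a0@(1,0):SW a1@(4,5):N a2@(2,0):NE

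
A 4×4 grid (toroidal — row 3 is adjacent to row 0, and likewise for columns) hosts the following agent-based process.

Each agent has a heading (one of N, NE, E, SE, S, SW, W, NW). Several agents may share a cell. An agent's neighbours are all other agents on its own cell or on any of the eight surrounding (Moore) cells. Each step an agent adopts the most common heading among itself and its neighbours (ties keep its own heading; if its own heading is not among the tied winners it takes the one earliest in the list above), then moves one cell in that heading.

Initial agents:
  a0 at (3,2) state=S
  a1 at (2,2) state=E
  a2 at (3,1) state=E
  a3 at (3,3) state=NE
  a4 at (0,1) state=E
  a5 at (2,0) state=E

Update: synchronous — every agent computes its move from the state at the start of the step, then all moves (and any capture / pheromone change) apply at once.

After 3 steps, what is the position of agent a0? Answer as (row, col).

t=1: a0@(3,3):E a1@(2,3):E a2@(3,2):E a3@(3,0):E a4@(0,2):E a5@(2,1):E
t=2: a0@(3,0):E a1@(2,0):E a2@(3,3):E a3@(3,1):E a4@(0,3):E a5@(2,2):E
t=3: a0@(3,1):E a1@(2,1):E a2@(3,0):E a3@(3,2):E a4@(0,0):E a5@(2,3):E

(3, 1)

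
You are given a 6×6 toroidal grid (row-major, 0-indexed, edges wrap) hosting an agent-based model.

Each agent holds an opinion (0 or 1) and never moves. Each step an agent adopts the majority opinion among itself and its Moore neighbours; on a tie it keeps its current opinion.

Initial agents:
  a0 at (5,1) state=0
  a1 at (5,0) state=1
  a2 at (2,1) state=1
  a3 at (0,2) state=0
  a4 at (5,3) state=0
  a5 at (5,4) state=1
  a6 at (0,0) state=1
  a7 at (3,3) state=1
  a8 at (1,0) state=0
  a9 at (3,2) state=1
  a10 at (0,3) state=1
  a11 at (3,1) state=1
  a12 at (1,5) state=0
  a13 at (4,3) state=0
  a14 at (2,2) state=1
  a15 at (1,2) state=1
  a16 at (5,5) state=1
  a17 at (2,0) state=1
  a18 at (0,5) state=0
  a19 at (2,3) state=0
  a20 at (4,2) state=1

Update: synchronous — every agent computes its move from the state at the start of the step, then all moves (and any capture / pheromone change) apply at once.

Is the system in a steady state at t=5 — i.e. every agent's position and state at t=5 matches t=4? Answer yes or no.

yes

t=1: a0@(5,1):1 a1@(5,0):1 a2@(2,1):1 a3@(0,2):0 a4@(5,3):0 a5@(5,4):1 a6@(0,0):0 a7@(3,3):1 a8@(1,0):0 a9@(3,2):1 a10@(0,3):1 a11@(3,1):1 a12@(1,5):0 a13@(4,3):1 a14@(2,2):1 a15@(1,2):1 a16@(5,5):1 a17@(2,0):1 a18@(0,5):1 a19@(2,3):1 a20@(4,2):1
t=2: a0@(5,1):1 a1@(5,0):1 a2@(2,1):1 a3@(0,2):1 a4@(5,3):1 a5@(5,4):1 a6@(0,0):1 a7@(3,3):1 a8@(1,0):0 a9@(3,2):1 a10@(0,3):1 a11@(3,1):1 a12@(1,5):0 a13@(4,3):1 a14@(2,2):1 a15@(1,2):1 a16@(5,5):1 a17@(2,0):1 a18@(0,5):1 a19@(2,3):1 a20@(4,2):1
t=3: a0@(5,1):1 a1@(5,0):1 a2@(2,1):1 a3@(0,2):1 a4@(5,3):1 a5@(5,4):1 a6@(0,0):1 a7@(3,3):1 a8@(1,0):1 a9@(3,2):1 a10@(0,3):1 a11@(3,1):1 a12@(1,5):1 a13@(4,3):1 a14@(2,2):1 a15@(1,2):1 a16@(5,5):1 a17@(2,0):1 a18@(0,5):1 a19@(2,3):1 a20@(4,2):1
t=4: (unchanged — steady state)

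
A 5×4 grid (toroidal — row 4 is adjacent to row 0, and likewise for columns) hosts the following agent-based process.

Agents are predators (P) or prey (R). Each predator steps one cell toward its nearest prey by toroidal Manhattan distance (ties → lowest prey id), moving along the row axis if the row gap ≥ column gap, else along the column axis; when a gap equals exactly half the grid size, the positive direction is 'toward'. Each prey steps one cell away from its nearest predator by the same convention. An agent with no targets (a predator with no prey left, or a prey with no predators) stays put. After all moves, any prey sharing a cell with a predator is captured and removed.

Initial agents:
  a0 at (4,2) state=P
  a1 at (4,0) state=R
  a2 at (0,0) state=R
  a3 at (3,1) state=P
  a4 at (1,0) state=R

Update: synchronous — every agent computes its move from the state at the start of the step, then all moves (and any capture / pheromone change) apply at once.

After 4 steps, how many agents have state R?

t=1: a0@(4,3):P a2@(0,3):R a3@(4,1):P a4@(0,0):R
t=2: a0@(0,3):P a2@(1,3):R a3@(0,1):P a4@(1,0):R
t=3: a0@(1,3):P a2@(2,3):R a3@(1,1):P a4@(2,0):R
t=4: a0@(2,3):P a2@(3,3):R a3@(2,1):P a4@(3,0):R

2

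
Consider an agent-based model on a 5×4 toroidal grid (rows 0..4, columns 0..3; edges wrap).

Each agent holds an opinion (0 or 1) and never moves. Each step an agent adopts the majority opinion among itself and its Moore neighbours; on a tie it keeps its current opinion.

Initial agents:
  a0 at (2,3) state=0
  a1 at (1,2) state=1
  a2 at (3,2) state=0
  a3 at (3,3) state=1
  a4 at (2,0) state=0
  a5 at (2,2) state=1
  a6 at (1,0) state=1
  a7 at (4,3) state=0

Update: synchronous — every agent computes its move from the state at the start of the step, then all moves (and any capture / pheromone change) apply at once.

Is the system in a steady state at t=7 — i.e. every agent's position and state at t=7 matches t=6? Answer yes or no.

yes

t=1: a0@(2,3):1 a1@(1,2):1 a2@(3,2):0 a3@(3,3):0 a4@(2,0):0 a5@(2,2):1 a6@(1,0):0 a7@(4,3):0
t=2: a0@(2,3):0 a1@(1,2):1 a2@(3,2):0 a3@(3,3):0 a4@(2,0):0 a5@(2,2):1 a6@(1,0):0 a7@(4,3):0
t=3: a0@(2,3):0 a1@(1,2):1 a2@(3,2):0 a3@(3,3):0 a4@(2,0):0 a5@(2,2):0 a6@(1,0):0 a7@(4,3):0
t=4: a0@(2,3):0 a1@(1,2):0 a2@(3,2):0 a3@(3,3):0 a4@(2,0):0 a5@(2,2):0 a6@(1,0):0 a7@(4,3):0
t=5: (unchanged — steady state)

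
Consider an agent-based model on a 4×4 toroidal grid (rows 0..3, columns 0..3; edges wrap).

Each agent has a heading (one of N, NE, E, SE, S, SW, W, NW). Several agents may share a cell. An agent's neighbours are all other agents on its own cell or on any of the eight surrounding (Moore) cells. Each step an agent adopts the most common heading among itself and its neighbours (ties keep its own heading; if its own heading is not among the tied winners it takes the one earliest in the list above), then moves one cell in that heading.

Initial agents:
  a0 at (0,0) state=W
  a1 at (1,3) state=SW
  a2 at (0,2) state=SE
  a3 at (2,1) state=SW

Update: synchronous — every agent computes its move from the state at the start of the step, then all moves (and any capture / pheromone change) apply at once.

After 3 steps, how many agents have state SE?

1

t=1: a0@(0,3):W a1@(2,2):SW a2@(1,3):SE a3@(3,0):SW
t=2: a0@(0,2):W a1@(3,1):SW a2@(2,0):SE a3@(0,3):SW
t=3: a0@(1,1):SW a1@(0,0):SW a2@(3,1):SE a3@(1,2):SW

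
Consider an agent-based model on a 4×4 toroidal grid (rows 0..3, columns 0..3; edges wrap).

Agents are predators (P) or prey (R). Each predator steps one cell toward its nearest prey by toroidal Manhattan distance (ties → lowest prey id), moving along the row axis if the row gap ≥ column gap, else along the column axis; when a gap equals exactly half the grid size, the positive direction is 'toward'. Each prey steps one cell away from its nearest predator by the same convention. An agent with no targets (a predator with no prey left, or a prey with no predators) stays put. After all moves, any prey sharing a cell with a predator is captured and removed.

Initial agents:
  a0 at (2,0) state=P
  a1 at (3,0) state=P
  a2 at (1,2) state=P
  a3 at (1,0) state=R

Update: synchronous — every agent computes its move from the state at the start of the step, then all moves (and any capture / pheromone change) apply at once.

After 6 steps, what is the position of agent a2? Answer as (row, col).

t=1: a0@(1,0):P a1@(0,0):P a2@(1,3):P
t=2: (unchanged — steady state)

(1, 3)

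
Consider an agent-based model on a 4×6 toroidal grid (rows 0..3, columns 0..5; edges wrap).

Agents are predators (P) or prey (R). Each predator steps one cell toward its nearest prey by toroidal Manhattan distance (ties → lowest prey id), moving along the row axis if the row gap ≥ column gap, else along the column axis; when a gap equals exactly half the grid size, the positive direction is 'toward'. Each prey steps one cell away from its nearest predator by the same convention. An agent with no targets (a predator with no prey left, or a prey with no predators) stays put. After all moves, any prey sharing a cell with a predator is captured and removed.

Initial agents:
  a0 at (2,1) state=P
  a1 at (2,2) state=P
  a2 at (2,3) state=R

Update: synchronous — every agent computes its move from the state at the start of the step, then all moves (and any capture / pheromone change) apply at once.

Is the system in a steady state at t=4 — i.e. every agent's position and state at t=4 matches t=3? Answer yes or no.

no

t=1: a0@(2,2):P a1@(2,3):P a2@(2,4):R
t=2: a0@(2,3):P a1@(2,4):P a2@(2,5):R
t=3: a0@(2,4):P a1@(2,5):P a2@(2,0):R
t=4: a0@(2,5):P a1@(2,0):P a2@(2,1):R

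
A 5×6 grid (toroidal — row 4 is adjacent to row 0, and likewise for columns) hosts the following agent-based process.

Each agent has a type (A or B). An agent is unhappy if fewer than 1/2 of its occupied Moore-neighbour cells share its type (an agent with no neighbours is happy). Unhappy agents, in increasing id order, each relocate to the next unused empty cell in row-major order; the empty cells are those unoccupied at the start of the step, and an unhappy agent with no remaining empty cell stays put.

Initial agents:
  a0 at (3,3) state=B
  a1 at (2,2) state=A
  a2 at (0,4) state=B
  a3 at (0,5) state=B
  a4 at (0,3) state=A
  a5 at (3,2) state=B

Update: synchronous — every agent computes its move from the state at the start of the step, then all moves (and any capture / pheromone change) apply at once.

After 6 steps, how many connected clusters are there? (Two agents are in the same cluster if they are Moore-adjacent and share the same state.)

3

t=1: a0@(3,3):B a1@(0,0):A a2@(0,4):B a3@(0,5):B a4@(0,1):A a5@(3,2):B
t=2: (unchanged — steady state)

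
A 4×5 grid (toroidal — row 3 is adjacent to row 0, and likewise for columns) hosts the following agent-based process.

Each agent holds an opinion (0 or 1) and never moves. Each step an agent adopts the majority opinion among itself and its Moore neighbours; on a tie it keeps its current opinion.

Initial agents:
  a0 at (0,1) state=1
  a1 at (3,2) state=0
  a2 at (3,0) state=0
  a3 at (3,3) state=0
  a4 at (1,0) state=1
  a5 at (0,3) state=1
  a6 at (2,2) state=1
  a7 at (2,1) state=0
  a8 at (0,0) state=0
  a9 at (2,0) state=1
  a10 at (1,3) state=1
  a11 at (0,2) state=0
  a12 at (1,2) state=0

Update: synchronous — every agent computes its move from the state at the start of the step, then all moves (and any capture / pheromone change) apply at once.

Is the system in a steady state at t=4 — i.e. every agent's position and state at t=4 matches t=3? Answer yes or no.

t=1: a0@(0,1):0 a1@(3,2):0 a2@(3,0):0 a3@(3,3):0 a4@(1,0):1 a5@(0,3):0 a6@(2,2):0 a7@(2,1):0 a8@(0,0):0 a9@(2,0):1 a10@(1,3):1 a11@(0,2):0 a12@(1,2):1
t=2: a0@(0,1):0 a1@(3,2):0 a2@(3,0):0 a3@(3,3):0 a4@(1,0):0 a5@(0,3):0 a6@(2,2):0 a7@(2,1):0 a8@(0,0):0 a9@(2,0):1 a10@(1,3):0 a11@(0,2):0 a12@(1,2):0
t=3: a0@(0,1):0 a1@(3,2):0 a2@(3,0):0 a3@(3,3):0 a4@(1,0):0 a5@(0,3):0 a6@(2,2):0 a7@(2,1):0 a8@(0,0):0 a9@(2,0):0 a10@(1,3):0 a11@(0,2):0 a12@(1,2):0
t=4: (unchanged — steady state)

yes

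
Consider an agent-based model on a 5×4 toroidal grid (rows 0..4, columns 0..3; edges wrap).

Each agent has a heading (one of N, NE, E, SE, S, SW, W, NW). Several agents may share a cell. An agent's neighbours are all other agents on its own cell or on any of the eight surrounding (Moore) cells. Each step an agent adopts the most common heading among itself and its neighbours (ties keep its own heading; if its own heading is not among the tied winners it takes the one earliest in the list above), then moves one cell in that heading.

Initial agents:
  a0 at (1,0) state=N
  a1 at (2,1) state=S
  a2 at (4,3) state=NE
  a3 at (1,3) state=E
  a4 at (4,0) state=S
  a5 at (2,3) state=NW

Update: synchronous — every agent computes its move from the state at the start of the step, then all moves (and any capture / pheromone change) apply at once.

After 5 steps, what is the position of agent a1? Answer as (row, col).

(2, 1)

t=1: a0@(0,0):N a1@(3,1):S a2@(3,0):NE a3@(1,0):E a4@(0,0):S a5@(1,2):NW
t=2: a0@(4,0):N a1@(4,1):S a2@(2,1):NE a3@(1,1):E a4@(1,0):S a5@(0,1):NW
t=3: a0@(3,0):N a1@(0,1):S a2@(1,2):NE a3@(1,2):E a4@(2,0):S a5@(1,1):S
t=4: a0@(2,0):N a1@(1,1):S a2@(2,2):S a3@(2,2):S a4@(3,0):S a5@(2,1):S
t=5: a0@(3,0):S a1@(2,1):S a2@(3,2):S a3@(3,2):S a4@(4,0):S a5@(3,1):S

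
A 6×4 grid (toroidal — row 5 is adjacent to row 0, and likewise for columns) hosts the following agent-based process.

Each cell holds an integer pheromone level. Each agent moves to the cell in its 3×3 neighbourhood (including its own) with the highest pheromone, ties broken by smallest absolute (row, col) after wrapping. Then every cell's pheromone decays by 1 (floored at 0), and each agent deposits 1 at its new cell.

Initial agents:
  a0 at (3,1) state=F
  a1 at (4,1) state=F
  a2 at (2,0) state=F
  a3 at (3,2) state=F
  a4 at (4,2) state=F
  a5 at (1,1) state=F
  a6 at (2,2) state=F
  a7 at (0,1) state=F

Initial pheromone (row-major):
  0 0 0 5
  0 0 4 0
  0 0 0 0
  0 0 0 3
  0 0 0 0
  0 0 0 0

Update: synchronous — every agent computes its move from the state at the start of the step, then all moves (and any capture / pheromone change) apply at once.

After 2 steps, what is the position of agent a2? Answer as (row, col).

t=1: a0@(2,0) a1@(3,0) a2@(3,3) a3@(3,3) a4@(3,3) a5@(1,2) a6@(1,2) a7@(1,2) | pheromone: 0 0 0 4 / 0 0 6 0 / 1 0 0 0 / 1 0 0 5 / 0 0 0 0 / 0 0 0 0
t=2: a0@(3,3) a1@(3,3) a2@(3,3) a3@(3,3) a4@(3,3) a5@(1,2) a6@(1,2) a7@(1,2) | pheromone: 0 0 0 3 / 0 0 8 0 / 0 0 0 0 / 0 0 0 9 / 0 0 0 0 / 0 0 0 0

(3, 3)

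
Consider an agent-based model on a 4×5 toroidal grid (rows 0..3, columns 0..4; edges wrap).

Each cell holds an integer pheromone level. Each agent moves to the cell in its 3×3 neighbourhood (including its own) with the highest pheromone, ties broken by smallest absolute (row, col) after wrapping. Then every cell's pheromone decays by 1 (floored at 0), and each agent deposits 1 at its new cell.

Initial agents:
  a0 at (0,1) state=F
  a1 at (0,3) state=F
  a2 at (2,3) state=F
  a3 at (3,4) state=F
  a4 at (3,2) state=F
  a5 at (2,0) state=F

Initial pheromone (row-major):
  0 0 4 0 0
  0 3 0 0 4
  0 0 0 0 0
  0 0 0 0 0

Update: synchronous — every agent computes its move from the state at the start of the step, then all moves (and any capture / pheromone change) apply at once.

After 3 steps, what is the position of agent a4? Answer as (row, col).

(0, 2)

t=1: a0@(0,2) a1@(0,2) a2@(1,4) a3@(0,0) a4@(0,2) a5@(1,4) | pheromone: 1 0 6 0 0 / 0 2 0 0 5 / 0 0 0 0 0 / 0 0 0 0 0
t=2: a0@(0,2) a1@(0,2) a2@(1,4) a3@(1,4) a4@(0,2) a5@(1,4) | pheromone: 0 0 8 0 0 / 0 1 0 0 7 / 0 0 0 0 0 / 0 0 0 0 0
t=3: a0@(0,2) a1@(0,2) a2@(1,4) a3@(1,4) a4@(0,2) a5@(1,4) | pheromone: 0 0 10 0 0 / 0 0 0 0 9 / 0 0 0 0 0 / 0 0 0 0 0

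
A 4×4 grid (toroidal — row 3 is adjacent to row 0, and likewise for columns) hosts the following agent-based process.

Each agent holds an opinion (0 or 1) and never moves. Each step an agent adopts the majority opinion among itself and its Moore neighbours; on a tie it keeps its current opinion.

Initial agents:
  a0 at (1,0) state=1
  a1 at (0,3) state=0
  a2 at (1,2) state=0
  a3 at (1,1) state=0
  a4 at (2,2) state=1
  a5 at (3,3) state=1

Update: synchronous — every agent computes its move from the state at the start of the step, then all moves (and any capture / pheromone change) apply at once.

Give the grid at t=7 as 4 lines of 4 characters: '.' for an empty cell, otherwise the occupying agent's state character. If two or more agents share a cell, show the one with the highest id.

...0
000.
..1.
...1

t=1: a0@(1,0):0 a1@(0,3):0 a2@(1,2):0 a3@(1,1):0 a4@(2,2):1 a5@(3,3):1
t=2: (unchanged — steady state)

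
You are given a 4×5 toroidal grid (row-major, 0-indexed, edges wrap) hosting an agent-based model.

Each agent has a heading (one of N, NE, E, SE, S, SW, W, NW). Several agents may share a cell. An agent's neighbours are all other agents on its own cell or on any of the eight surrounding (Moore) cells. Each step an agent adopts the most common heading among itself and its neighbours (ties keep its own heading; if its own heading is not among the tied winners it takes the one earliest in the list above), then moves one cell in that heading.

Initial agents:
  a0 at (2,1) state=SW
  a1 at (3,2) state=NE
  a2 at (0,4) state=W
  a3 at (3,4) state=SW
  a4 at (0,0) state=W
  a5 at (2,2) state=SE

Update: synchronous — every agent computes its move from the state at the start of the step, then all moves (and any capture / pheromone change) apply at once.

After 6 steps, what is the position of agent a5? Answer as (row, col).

t=1: a0@(3,0):SW a1@(2,3):NE a2@(0,3):W a3@(3,3):W a4@(0,4):W a5@(3,3):SE
t=2: a0@(0,4):SW a1@(1,4):NE a2@(0,2):W a3@(3,2):W a4@(0,3):W a5@(3,2):W
t=3: a0@(1,3):SW a1@(0,0):NE a2@(0,1):W a3@(3,1):W a4@(0,2):W a5@(3,1):W
t=4: a0@(2,2):SW a1@(0,4):W a2@(0,0):W a3@(3,0):W a4@(0,1):W a5@(3,0):W
t=5: a0@(3,1):SW a1@(0,3):W a2@(0,4):W a3@(3,4):W a4@(0,0):W a5@(3,4):W
t=6: a0@(0,0):SW a1@(0,2):W a2@(0,3):W a3@(3,3):W a4@(0,4):W a5@(3,3):W

(3, 3)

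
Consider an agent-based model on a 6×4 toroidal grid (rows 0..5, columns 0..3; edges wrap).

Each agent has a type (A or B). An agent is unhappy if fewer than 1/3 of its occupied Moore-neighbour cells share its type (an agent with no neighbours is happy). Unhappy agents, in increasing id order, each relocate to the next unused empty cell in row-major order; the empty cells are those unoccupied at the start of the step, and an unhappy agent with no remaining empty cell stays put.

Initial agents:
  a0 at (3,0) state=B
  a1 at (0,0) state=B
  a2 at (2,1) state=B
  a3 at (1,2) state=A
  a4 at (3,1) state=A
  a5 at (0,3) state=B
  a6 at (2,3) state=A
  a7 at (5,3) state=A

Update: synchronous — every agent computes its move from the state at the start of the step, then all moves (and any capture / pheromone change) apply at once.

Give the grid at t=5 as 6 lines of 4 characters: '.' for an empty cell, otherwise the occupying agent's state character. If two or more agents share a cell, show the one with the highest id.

BAAB
..A.
.B.A
B...
....
....

t=1: a0@(3,0):B a1@(0,0):B a2@(2,1):B a3@(1,2):A a4@(0,1):A a5@(0,3):B a6@(2,3):A a7@(0,2):A
t=2: (unchanged — steady state)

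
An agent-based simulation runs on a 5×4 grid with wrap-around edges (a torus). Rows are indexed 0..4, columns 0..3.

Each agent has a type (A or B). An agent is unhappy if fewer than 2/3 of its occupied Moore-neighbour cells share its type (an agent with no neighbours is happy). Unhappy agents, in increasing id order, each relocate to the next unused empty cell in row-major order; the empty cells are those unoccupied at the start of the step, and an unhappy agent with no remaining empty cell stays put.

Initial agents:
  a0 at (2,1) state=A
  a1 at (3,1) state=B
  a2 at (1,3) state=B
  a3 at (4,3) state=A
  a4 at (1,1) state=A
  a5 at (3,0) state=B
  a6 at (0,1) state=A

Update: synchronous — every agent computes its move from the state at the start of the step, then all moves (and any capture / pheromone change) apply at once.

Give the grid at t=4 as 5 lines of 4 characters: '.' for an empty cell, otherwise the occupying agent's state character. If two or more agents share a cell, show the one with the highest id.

t=1: a0@(0,0):A a1@(0,2):B a2@(1,3):B a3@(0,3):A a4@(1,1):A a5@(1,0):B a6@(0,1):A
t=2: a0@(1,2):A a1@(2,0):B a2@(2,1):B a3@(2,2):A a4@(2,3):A a5@(3,0):B a6@(3,1):A
t=3: a0@(1,2):A a1@(0,0):B a2@(0,1):B a3@(2,2):A a4@(0,2):A a5@(0,3):B a6@(1,0):A
t=4: a0@(1,1):A a1@(0,0):B a2@(1,3):B a3@(2,2):A a4@(2,0):A a5@(2,1):B a6@(2,3):A

B...
.A.B
ABAA
....
....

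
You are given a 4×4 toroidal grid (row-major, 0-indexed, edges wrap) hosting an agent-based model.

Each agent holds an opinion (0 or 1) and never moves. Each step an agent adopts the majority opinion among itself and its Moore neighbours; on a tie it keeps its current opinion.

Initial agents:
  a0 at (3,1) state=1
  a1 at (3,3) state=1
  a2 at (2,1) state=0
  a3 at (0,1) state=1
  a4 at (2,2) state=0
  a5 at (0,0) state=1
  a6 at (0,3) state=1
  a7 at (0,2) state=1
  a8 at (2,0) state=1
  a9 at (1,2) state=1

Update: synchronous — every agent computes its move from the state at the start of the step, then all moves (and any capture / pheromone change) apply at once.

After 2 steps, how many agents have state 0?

t=1: a0@(3,1):1 a1@(3,3):1 a2@(2,1):1 a3@(0,1):1 a4@(2,2):1 a5@(0,0):1 a6@(0,3):1 a7@(0,2):1 a8@(2,0):1 a9@(1,2):1
t=2: (unchanged — steady state)

0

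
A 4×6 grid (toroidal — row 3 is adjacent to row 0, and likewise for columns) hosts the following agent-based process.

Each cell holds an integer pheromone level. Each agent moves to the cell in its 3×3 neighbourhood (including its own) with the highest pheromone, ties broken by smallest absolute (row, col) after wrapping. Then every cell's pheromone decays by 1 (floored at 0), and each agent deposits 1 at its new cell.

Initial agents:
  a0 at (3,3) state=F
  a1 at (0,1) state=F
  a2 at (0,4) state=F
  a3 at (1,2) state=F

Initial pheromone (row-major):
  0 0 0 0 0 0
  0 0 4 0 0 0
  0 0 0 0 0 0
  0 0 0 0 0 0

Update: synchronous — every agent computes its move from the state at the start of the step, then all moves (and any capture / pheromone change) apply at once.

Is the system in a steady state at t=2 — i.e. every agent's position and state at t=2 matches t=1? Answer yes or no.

no

t=1: a0@(0,2) a1@(1,2) a2@(0,3) a3@(1,2) | pheromone: 0 0 1 1 0 0 / 0 0 5 0 0 0 / 0 0 0 0 0 0 / 0 0 0 0 0 0
t=2: a0@(1,2) a1@(1,2) a2@(1,2) a3@(1,2) | pheromone: 0 0 0 0 0 0 / 0 0 8 0 0 0 / 0 0 0 0 0 0 / 0 0 0 0 0 0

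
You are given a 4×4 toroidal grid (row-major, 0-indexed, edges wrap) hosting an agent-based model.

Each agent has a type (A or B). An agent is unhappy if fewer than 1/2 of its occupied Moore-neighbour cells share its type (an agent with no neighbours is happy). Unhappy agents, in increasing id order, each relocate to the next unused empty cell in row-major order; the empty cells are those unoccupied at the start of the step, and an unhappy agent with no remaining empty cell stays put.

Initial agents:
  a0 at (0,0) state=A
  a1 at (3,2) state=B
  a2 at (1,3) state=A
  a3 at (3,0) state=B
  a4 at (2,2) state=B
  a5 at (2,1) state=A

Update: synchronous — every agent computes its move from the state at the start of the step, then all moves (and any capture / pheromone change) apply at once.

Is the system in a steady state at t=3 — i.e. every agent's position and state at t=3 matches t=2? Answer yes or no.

yes

t=1: a0@(0,0):A a1@(3,2):B a2@(1,3):A a3@(0,1):B a4@(0,2):B a5@(0,3):A
t=2: (unchanged — steady state)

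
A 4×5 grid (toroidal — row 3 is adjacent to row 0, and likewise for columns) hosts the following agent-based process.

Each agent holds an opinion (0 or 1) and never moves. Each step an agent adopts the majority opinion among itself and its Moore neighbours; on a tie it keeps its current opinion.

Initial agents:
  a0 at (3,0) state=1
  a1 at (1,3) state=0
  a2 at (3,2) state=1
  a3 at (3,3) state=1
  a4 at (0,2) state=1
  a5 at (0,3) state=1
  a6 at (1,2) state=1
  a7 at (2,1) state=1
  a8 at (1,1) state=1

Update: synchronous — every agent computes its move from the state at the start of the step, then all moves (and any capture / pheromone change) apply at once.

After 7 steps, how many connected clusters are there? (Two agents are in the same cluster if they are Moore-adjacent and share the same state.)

1

t=1: a0@(3,0):1 a1@(1,3):1 a2@(3,2):1 a3@(3,3):1 a4@(0,2):1 a5@(0,3):1 a6@(1,2):1 a7@(2,1):1 a8@(1,1):1
t=2: (unchanged — steady state)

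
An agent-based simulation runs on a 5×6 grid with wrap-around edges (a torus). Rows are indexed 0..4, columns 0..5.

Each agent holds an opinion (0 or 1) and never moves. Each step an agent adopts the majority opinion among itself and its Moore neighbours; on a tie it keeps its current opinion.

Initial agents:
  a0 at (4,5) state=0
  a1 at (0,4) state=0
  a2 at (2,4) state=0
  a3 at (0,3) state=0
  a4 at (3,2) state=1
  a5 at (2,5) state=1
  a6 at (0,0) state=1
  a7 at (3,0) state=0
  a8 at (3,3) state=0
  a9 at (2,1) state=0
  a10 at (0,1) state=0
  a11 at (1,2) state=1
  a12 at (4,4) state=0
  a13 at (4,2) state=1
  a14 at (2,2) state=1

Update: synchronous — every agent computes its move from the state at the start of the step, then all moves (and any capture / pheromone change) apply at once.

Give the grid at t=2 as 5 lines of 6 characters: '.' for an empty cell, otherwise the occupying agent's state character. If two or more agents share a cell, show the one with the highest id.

t=1: a0@(4,5):0 a1@(0,4):0 a2@(2,4):0 a3@(0,3):0 a4@(3,2):1 a5@(2,5):0 a6@(0,0):0 a7@(3,0):0 a8@(3,3):0 a9@(2,1):1 a10@(0,1):1 a11@(1,2):0 a12@(4,4):0 a13@(4,2):0 a14@(2,2):1
t=2: a0@(4,5):0 a1@(0,4):0 a2@(2,4):0 a3@(0,3):0 a4@(3,2):1 a5@(2,5):0 a6@(0,0):0 a7@(3,0):0 a8@(3,3):0 a9@(2,1):1 a10@(0,1):0 a11@(1,2):1 a12@(4,4):0 a13@(4,2):0 a14@(2,2):1

00.00.
..1...
.11.00
0.10..
..0.00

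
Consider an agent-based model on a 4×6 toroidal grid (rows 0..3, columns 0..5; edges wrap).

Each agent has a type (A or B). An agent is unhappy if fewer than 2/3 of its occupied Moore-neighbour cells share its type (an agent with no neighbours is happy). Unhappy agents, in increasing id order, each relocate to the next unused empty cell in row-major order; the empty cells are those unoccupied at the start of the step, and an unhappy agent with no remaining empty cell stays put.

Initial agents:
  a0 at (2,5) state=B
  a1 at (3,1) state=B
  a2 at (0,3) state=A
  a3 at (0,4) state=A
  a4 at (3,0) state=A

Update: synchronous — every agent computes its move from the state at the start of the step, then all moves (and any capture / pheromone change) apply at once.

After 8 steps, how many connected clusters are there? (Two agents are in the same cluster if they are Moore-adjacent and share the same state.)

t=1: a0@(0,0):B a1@(0,1):B a2@(0,3):A a3@(0,4):A a4@(0,2):A
t=2: a0@(0,0):B a1@(0,5):B a2@(0,3):A a3@(0,4):A a4@(1,0):A
t=3: a0@(0,1):B a1@(0,2):B a2@(0,3):A a3@(1,1):A a4@(1,2):A
t=4: a0@(0,0):B a1@(0,4):B a2@(0,5):A a3@(1,0):A a4@(1,3):A
t=5: a0@(0,1):B a1@(0,2):B a2@(0,3):A a3@(1,1):A a4@(1,2):A
t=6: a0@(0,0):B a1@(0,4):B a2@(0,5):A a3@(1,0):A a4@(1,3):A
t=7: a0@(0,1):B a1@(0,2):B a2@(0,3):A a3@(1,1):A a4@(1,2):A
t=8: a0@(0,0):B a1@(0,4):B a2@(0,5):A a3@(1,0):A a4@(1,3):A

4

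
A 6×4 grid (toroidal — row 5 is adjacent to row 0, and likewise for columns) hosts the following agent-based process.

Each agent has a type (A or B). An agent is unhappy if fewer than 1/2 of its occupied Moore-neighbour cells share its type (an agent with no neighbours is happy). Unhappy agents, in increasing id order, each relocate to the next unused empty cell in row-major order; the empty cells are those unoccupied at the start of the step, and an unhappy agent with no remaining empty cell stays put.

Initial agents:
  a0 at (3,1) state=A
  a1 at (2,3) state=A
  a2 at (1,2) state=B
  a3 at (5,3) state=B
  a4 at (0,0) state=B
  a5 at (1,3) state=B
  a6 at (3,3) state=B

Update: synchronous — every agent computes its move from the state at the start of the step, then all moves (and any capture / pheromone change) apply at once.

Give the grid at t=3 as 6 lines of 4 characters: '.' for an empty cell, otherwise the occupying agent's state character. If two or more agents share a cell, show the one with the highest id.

t=1: a0@(3,1):A a1@(0,1):A a2@(1,2):B a3@(5,3):B a4@(0,0):B a5@(1,3):B a6@(0,2):B
t=2: a0@(3,1):A a1@(0,3):A a2@(1,2):B a3@(5,3):B a4@(0,0):B a5@(1,3):B a6@(0,2):B
t=3: a0@(3,1):A a1@(0,1):A a2@(1,2):B a3@(5,3):B a4@(0,0):B a5@(1,3):B a6@(0,2):B

BAB.
..BB
....
.A..
....
...B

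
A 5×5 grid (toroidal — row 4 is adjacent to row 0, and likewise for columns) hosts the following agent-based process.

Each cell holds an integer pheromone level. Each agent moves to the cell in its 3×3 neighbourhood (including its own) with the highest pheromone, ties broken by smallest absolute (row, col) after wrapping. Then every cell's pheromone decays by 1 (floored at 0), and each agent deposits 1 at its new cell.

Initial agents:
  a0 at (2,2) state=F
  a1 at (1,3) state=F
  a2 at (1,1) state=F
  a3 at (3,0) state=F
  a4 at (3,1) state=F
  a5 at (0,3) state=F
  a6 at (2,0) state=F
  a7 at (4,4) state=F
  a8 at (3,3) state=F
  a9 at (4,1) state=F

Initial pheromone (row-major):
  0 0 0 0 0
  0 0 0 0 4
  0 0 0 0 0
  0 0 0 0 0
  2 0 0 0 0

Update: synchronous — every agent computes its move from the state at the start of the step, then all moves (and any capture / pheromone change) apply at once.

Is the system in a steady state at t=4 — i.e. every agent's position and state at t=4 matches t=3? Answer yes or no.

t=1: a0@(1,1) a1@(1,4) a2@(0,0) a3@(4,0) a4@(4,0) a5@(1,4) a6@(1,4) a7@(4,0) a8@(2,2) a9@(4,0) | pheromone: 1 0 0 0 0 / 0 1 0 0 6 / 0 0 1 0 0 / 0 0 0 0 0 / 5 0 0 0 0
t=2: a0@(0,0) a1@(1,4) a2@(1,4) a3@(4,0) a4@(4,0) a5@(1,4) a6@(1,4) a7@(4,0) a8@(1,1) a9@(4,0) | pheromone: 1 0 0 0 0 / 0 1 0 0 9 / 0 0 0 0 0 / 0 0 0 0 0 / 8 0 0 0 0
t=3: a0@(1,4) a1@(1,4) a2@(1,4) a3@(4,0) a4@(4,0) a5@(1,4) a6@(1,4) a7@(4,0) a8@(0,0) a9@(4,0) | pheromone: 1 0 0 0 0 / 0 0 0 0 13 / 0 0 0 0 0 / 0 0 0 0 0 / 11 0 0 0 0
t=4: a0@(1,4) a1@(1,4) a2@(1,4) a3@(4,0) a4@(4,0) a5@(1,4) a6@(1,4) a7@(4,0) a8@(1,4) a9@(4,0) | pheromone: 0 0 0 0 0 / 0 0 0 0 18 / 0 0 0 0 0 / 0 0 0 0 0 / 14 0 0 0 0

no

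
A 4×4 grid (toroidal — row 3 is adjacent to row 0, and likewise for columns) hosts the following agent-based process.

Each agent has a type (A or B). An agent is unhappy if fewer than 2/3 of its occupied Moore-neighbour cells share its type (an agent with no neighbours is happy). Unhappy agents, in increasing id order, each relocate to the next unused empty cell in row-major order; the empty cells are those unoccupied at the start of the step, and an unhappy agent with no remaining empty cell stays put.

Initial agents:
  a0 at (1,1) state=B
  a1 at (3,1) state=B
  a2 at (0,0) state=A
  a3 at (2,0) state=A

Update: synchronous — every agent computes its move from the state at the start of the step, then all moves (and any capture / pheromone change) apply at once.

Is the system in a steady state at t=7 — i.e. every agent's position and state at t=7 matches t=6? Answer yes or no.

t=1: a0@(0,1):B a1@(0,2):B a2@(0,3):A a3@(1,0):A
t=2: a0@(0,0):B a1@(1,1):B a2@(1,2):A a3@(1,3):A
t=3: a0@(0,1):B a1@(0,2):B a2@(0,3):A a3@(1,0):A
t=4: a0@(0,0):B a1@(1,1):B a2@(1,2):A a3@(1,3):A
t=5: a0@(0,1):B a1@(0,2):B a2@(0,3):A a3@(1,0):A
t=6: a0@(0,0):B a1@(1,1):B a2@(1,2):A a3@(1,3):A
t=7: a0@(0,1):B a1@(0,2):B a2@(0,3):A a3@(1,0):A

no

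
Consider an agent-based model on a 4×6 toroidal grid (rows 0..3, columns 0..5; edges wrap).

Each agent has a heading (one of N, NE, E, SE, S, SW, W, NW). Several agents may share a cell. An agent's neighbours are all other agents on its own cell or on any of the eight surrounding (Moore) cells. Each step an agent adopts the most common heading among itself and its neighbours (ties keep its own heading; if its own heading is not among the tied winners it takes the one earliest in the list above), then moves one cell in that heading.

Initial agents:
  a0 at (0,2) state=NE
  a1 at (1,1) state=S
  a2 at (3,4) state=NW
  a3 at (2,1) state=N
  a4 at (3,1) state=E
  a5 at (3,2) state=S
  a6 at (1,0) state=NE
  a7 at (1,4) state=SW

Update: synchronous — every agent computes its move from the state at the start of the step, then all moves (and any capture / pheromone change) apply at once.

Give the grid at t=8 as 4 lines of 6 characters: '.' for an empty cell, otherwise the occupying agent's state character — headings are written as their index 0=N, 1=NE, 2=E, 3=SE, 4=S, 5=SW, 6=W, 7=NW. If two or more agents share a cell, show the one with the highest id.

t=1: a0@(1,2):S a1@(0,2):NE a2@(2,3):NW a3@(3,1):S a4@(3,2):E a5@(0,2):S a6@(0,1):NE a7@(2,3):SW
t=2: a0@(2,2):S a1@(1,2):S a2@(1,2):NW a3@(0,1):S a4@(2,3):NE a5@(1,2):S a6@(1,1):S a7@(3,2):SW
t=3: a0@(3,2):S a1@(2,2):S a2@(2,2):S a3@(1,1):S a4@(3,3):S a5@(2,2):S a6@(2,1):S a7@(0,2):S
t=4: a0@(0,2):S a1@(3,2):S a2@(3,2):S a3@(2,1):S a4@(0,3):S a5@(3,2):S a6@(3,1):S a7@(1,2):S
t=5: a0@(1,2):S a1@(0,2):S a2@(0,2):S a3@(3,1):S a4@(1,3):S a5@(0,2):S a6@(0,1):S a7@(2,2):S
t=6: a0@(2,2):S a1@(1,2):S a2@(1,2):S a3@(0,1):S a4@(2,3):S a5@(1,2):S a6@(1,1):S a7@(3,2):S
t=7: a0@(3,2):S a1@(2,2):S a2@(2,2):S a3@(1,1):S a4@(3,3):S a5@(2,2):S a6@(2,1):S a7@(0,2):S
t=8: a0@(0,2):S a1@(3,2):S a2@(3,2):S a3@(2,1):S a4@(0,3):S a5@(3,2):S a6@(3,1):S a7@(1,2):S

..44..
..4...
.4....
.44...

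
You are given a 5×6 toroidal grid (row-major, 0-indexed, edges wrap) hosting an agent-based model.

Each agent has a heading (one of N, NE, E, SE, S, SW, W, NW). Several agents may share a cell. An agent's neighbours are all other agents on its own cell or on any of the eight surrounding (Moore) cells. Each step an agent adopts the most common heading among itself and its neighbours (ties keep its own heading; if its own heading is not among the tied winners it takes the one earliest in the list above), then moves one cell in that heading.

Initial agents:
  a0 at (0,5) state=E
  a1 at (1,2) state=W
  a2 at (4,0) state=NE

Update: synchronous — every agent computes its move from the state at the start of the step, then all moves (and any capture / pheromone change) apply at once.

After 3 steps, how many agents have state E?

1

t=1: a0@(0,0):E a1@(1,1):W a2@(3,1):NE
t=2: a0@(0,1):E a1@(1,0):W a2@(2,2):NE
t=3: a0@(0,2):E a1@(1,5):W a2@(1,3):NE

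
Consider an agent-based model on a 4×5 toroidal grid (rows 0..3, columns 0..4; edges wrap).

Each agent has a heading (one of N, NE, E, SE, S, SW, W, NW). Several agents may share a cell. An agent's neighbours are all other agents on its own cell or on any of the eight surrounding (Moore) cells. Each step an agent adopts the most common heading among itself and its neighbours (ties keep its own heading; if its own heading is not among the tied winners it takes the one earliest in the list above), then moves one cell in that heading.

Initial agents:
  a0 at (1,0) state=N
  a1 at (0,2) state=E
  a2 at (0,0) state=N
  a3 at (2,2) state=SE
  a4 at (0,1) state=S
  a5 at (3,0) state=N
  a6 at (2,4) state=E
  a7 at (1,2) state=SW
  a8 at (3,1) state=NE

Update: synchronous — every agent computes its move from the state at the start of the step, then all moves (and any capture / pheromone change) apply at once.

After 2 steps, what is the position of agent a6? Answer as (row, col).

t=1: a0@(0,0):N a1@(0,3):E a2@(3,0):N a3@(3,3):SE a4@(3,1):N a5@(2,0):N a6@(1,4):N a7@(2,1):SW a8@(2,1):N
t=2: a0@(3,0):N a1@(0,4):E a2@(2,0):N a3@(0,4):SE a4@(2,1):N a5@(1,0):N a6@(0,4):N a7@(1,1):N a8@(1,1):N

(0, 4)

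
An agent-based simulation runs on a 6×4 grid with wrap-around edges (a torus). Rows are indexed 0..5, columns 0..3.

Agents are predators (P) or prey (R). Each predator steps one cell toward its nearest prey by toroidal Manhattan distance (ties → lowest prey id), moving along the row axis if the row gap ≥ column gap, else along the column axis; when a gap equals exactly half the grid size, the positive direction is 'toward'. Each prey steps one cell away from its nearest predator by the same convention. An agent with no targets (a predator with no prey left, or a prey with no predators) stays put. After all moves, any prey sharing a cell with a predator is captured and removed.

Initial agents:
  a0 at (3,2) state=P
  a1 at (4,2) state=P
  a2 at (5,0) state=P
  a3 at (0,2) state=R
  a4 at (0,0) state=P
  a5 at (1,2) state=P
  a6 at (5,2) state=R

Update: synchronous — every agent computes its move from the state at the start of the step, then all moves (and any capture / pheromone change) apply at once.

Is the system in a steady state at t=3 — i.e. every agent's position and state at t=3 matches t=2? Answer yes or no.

t=1: a0@(4,2):P a1@(5,2):P a2@(5,1):P a4@(0,1):P a5@(0,2):P
t=2: (unchanged — steady state)

yes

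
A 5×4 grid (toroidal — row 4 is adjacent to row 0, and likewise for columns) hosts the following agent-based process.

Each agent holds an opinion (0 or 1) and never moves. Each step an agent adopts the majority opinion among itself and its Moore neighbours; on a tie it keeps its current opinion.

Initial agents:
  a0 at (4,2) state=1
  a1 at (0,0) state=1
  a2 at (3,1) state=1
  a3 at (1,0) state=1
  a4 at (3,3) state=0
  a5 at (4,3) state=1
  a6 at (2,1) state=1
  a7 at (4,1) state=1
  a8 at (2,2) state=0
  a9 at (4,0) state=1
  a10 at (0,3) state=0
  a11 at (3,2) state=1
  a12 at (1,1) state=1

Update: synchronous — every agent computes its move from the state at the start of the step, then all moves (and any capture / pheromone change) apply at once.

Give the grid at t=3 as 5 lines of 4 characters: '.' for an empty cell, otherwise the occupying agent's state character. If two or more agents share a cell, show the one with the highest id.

1..1
11..
.11.
.111
1111

t=1: a0@(4,2):1 a1@(0,0):1 a2@(3,1):1 a3@(1,0):1 a4@(3,3):1 a5@(4,3):1 a6@(2,1):1 a7@(4,1):1 a8@(2,2):1 a9@(4,0):1 a10@(0,3):1 a11@(3,2):1 a12@(1,1):1
t=2: (unchanged — steady state)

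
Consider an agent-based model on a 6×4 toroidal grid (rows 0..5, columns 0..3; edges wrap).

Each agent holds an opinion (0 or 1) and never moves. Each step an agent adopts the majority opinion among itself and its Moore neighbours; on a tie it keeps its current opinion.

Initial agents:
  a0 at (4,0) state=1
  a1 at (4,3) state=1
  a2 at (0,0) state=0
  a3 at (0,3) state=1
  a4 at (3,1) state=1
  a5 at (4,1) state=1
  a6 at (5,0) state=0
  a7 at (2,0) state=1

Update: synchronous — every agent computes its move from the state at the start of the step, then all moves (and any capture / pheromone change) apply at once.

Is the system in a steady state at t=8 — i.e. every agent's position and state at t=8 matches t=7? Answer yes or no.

yes

t=1: a0@(4,0):1 a1@(4,3):1 a2@(0,0):0 a3@(0,3):0 a4@(3,1):1 a5@(4,1):1 a6@(5,0):1 a7@(2,0):1
t=2: (unchanged — steady state)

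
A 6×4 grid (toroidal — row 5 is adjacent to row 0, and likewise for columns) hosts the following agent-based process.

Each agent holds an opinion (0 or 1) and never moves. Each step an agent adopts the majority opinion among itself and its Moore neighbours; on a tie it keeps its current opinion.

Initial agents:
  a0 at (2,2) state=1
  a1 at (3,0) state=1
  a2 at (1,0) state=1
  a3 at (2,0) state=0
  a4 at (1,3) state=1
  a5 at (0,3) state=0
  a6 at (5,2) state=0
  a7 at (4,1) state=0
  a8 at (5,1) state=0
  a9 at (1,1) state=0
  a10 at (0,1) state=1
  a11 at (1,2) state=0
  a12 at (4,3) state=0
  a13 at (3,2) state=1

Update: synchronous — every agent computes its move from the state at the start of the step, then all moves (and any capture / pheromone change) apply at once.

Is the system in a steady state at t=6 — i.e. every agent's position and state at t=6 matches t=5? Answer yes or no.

t=1: a0@(2,2):1 a1@(3,0):0 a2@(1,0):1 a3@(2,0):1 a4@(1,3):1 a5@(0,3):0 a6@(5,2):0 a7@(4,1):0 a8@(5,1):0 a9@(1,1):0 a10@(0,1):0 a11@(1,2):0 a12@(4,3):0 a13@(3,2):1
t=2: (unchanged — steady state)

yes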